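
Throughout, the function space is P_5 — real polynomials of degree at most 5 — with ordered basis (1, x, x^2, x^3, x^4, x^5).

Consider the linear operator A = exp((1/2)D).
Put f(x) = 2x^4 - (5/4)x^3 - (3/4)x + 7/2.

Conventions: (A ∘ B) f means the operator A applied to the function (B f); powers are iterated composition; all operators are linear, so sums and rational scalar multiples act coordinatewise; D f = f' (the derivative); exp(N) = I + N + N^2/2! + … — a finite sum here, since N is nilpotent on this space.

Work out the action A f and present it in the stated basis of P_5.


order-1 term: 4x^3 - (15/8)x^2 - 3/8
order-2 term: 3x^2 - (15/16)x
order-3 term: x - 5/32
order-4 term: 1/8
the series for exp((1/2)D) f terminates at order 4
exp((1/2)D) f = 2x^4 + (11/4)x^3 + (9/8)x^2 - (11/16)x + 99/32

g(x) = 2x^4 + (11/4)x^3 + (9/8)x^2 - (11/16)x + 99/32


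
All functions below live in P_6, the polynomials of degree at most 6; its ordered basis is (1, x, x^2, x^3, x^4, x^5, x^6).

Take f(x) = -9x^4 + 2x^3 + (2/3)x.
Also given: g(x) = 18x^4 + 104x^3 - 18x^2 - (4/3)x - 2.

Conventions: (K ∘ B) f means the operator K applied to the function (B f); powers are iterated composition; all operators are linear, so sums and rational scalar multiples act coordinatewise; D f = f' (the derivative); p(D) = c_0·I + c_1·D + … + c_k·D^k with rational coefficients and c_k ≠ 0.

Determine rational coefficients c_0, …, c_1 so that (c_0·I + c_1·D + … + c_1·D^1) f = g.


D^0 f = -9x^4 + 2x^3 + (2/3)x
D^1 f = -36x^3 + 6x^2 + 2/3
matching coefficients of g against c_0 f + c_1 Df + … from the top degree down determines the c_i
solution: c_0 = -2, c_1 = -3

c_0 = -2, c_1 = -3


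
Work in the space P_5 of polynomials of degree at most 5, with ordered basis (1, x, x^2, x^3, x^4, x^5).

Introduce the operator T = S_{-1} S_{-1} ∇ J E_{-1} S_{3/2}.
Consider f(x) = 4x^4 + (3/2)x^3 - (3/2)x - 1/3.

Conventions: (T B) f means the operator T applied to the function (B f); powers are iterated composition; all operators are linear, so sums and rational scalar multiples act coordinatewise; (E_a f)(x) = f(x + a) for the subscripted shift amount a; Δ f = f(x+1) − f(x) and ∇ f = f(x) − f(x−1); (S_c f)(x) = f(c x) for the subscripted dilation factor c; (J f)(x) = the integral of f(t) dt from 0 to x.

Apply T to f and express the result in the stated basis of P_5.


g(x) = (81/4)x^4 - (1863/16)x^3 + (8343/32)x^2 - (4329/16)x + 105223/960

S_{3/2} f = (81/4)x^4 + (81/16)x^3 - (9/4)x - 1/3
E_{-1} S_{3/2} f = (81/4)x^4 - (1215/16)x^3 + (1701/16)x^2 - (1089/16)x + 821/48
J E_{-1} S_{3/2} f = (81/20)x^5 - (1215/64)x^4 + (567/16)x^3 - (1089/32)x^2 + (821/48)x
∇ (J E_{-1} S_{3/2}) f = (81/4)x^4 - (1863/16)x^3 + (8343/32)x^2 - (4329/16)x + 105223/960
S_{-1} (∇ J E_{-1} S_{3/2}) f = (81/4)x^4 + (1863/16)x^3 + (8343/32)x^2 + (4329/16)x + 105223/960
S_{-1} S_{-1} (∇ J E_{-1} S_{3/2}) f = (81/4)x^4 - (1863/16)x^3 + (8343/32)x^2 - (4329/16)x + 105223/960


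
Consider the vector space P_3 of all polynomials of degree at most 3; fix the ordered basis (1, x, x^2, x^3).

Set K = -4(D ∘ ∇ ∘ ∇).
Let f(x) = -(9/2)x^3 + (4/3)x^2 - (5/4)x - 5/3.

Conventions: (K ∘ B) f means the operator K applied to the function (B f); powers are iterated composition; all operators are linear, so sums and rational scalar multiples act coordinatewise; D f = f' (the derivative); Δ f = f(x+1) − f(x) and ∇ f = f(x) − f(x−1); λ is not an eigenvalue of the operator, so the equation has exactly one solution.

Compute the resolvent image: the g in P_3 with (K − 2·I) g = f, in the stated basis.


write g with unknown coordinates in the stated basis and equate coefficients in (K − 2·I) g = f
solving from the highest basis element down gives g = (9/4)x^3 - (2/3)x^2 + (5/8)x - 157/6
check: K g = -54
so K g − 2·g = -(9/2)x^3 + (4/3)x^2 - (5/4)x - 5/3 = f ✓

the image equals g(x) = (9/4)x^3 - (2/3)x^2 + (5/8)x - 157/6


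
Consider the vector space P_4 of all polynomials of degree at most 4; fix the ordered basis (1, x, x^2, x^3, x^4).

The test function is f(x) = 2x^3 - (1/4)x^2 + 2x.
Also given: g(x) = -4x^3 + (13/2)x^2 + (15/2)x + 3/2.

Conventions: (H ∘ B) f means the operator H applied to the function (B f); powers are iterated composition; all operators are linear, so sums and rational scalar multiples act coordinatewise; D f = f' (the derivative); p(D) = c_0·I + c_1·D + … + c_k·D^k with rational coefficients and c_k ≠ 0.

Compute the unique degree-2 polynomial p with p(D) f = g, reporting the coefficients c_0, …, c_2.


D^0 f = 2x^3 - (1/4)x^2 + 2x
D^1 f = 6x^2 - (1/2)x + 2
D^2 f = 12x - 1/2
matching coefficients of g against c_0 f + c_1 Df + … from the top degree down determines the c_i
solution: c_0 = -2, c_1 = 1, c_2 = 1

p(D) = -2·I + D + D^2, i.e. c_0 = -2, c_1 = 1, c_2 = 1


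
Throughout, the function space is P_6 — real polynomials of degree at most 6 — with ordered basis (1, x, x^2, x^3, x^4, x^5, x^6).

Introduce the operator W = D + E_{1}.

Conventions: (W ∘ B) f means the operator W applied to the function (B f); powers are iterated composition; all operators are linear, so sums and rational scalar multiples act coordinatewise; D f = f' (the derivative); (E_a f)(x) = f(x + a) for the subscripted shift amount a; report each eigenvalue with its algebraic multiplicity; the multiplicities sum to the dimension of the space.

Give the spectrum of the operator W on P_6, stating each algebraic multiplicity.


λ = 1 (multiplicity 7)

image of 1: 1
image of x: x + 2
image of x^2: x^2 + 4x + 1
image of x^3: x^3 + 6x^2 + 3x + 1
image of x^4: x^4 + 8x^3 + 6x^2 + 4x + 1
image of x^5: x^5 + 10x^4 + 10x^3 + 10x^2 + 5x + 1
image of x^6: x^6 + 12x^5 + 15x^4 + 20x^3 + 15x^2 + 6x + 1
the matrix is upper triangular; its diagonal is (1, 1, 1, 1, 1, 1, 1)
for a triangular matrix the eigenvalues are the diagonal entries, with algebraic multiplicity their repetition count


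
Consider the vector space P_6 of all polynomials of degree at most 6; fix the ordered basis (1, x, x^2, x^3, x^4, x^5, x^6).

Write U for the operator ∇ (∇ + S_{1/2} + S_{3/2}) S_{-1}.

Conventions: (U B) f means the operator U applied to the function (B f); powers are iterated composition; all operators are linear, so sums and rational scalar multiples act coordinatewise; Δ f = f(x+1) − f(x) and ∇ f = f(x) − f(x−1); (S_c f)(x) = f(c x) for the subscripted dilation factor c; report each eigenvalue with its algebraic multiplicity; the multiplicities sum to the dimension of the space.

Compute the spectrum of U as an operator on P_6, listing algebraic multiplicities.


image of 1: 0
image of x: -2
image of x^2: 5x - 1/2
image of x^3: -(21/2)x^2 + (9/2)x + 5/2
image of x^4: (41/2)x^3 - (75/4)x^2 - (7/2)x + 71/8
image of x^5: -(305/8)x^4 + (225/4)x^3 - (65/4)x^2 - (255/8)x + 179/8
image of x^6: (1095/16)x^5 - (4515/32)x^4 + (865/8)x^3 + (1245/32)x^2 - (1785/16)x + 1619/32
the matrix is upper triangular; its diagonal is (0, 0, 0, 0, 0, 0, 0)
for a triangular matrix the eigenvalues are the diagonal entries, with algebraic multiplicity their repetition count

λ = 0 (multiplicity 7)


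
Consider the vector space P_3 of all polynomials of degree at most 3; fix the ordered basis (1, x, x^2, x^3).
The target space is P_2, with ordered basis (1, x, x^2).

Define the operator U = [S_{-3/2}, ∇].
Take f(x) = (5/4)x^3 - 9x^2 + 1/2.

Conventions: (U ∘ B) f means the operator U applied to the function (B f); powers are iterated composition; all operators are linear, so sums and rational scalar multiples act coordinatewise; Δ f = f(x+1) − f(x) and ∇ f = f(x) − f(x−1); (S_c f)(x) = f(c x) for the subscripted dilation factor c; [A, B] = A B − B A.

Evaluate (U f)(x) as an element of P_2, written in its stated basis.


∇ f = (15/4)x^2 - (87/4)x + 41/4
S_{-3/2} ∇ f = (135/16)x^2 + (261/8)x + 41/4
S_{-3/2} f = -(135/32)x^3 - (81/4)x^2 + 1/2
∇ S_{-3/2} f = -(405/32)x^2 - (891/32)x + 513/32
[S_{-3/2}, ∇] f = (675/32)x^2 + (1935/32)x - 185/32

g(x) = (675/32)x^2 + (1935/32)x - 185/32


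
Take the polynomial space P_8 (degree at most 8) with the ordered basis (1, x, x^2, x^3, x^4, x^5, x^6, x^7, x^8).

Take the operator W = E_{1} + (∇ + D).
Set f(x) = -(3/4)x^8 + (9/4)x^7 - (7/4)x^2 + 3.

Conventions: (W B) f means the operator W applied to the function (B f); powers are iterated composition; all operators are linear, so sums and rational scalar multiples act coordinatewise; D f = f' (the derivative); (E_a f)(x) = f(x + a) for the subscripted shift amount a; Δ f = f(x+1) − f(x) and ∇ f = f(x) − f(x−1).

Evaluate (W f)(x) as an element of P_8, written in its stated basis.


g(x) = -(3/4)x^8 - (63/4)x^7 + (189/4)x^6 - 84x^5 + (315/2)x^4 - 84x^3 + (371/4)x^2 - (45/2)x + 15/2

E_{1} f = -(3/4)x^8 - (15/4)x^7 - (21/4)x^6 + (21/4)x^5 + (105/4)x^4 + (147/4)x^3 + (49/2)x^2 + (25/4)x + 11/4
∇ f = -6x^7 + (147/4)x^6 - (357/4)x^5 + (525/4)x^4 - (483/4)x^3 + (273/4)x^2 - (101/4)x + 19/4
D f = -6x^7 + (63/4)x^6 - (7/2)x
(∇ + D) f = -12x^7 + (105/2)x^6 - (357/4)x^5 + (525/4)x^4 - (483/4)x^3 + (273/4)x^2 - (115/4)x + 19/4
(E_{1} + (∇ + D)) f = -(3/4)x^8 - (63/4)x^7 + (189/4)x^6 - 84x^5 + (315/2)x^4 - 84x^3 + (371/4)x^2 - (45/2)x + 15/2


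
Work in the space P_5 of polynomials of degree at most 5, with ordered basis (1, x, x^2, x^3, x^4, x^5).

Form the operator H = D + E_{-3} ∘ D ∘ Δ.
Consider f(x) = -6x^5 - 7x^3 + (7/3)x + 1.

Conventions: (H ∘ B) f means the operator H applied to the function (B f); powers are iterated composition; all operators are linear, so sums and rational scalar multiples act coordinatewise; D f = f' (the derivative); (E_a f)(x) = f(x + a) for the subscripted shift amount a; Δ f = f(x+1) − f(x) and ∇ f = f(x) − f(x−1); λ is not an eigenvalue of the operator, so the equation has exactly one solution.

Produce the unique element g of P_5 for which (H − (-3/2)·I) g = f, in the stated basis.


the result is g(x) = -4x^5 + (40/3)x^4 + (118/9)x^3 - (4796/9)x^2 + (59570/27)x - 175834/81

write g with unknown coordinates in the stated basis and equate coefficients in (H − (-3/2)·I) g = f
solving from the highest basis element down gives g = -4x^5 + (40/3)x^4 + (118/9)x^3 - (4796/9)x^2 + (59570/27)x - 175834/81
check: H g = -20x^4 - (80/3)x^3 + (2398/3)x^2 - (29764/9)x + 87944/27
so H g − (-3/2)·g = -6x^5 - 7x^3 + (7/3)x + 1 = f ✓


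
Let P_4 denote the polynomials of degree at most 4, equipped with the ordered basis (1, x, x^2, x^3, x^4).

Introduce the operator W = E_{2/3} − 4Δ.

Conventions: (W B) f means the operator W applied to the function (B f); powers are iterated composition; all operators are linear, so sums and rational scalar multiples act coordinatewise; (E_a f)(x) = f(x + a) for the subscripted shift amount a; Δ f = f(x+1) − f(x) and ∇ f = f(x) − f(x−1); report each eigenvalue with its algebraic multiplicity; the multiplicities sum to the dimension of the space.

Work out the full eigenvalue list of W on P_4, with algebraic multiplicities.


λ = 1 (multiplicity 5)

image of 1: 1
image of x: x - 10/3
image of x^2: x^2 - (20/3)x - 32/9
image of x^3: x^3 - 10x^2 - (32/3)x - 100/27
image of x^4: x^4 - (40/3)x^3 - (64/3)x^2 - (400/27)x - 308/81
the matrix is upper triangular; its diagonal is (1, 1, 1, 1, 1)
for a triangular matrix the eigenvalues are the diagonal entries, with algebraic multiplicity their repetition count


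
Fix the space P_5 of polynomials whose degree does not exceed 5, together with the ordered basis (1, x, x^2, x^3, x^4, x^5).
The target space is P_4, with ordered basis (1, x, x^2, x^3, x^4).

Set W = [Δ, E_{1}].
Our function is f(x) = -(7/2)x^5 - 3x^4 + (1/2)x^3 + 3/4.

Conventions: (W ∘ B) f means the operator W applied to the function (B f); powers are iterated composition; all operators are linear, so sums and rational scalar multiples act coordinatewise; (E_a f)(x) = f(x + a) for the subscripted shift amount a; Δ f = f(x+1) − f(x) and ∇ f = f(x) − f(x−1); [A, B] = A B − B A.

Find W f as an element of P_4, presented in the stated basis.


the result is g(x) = 0

E_{1} f = -(7/2)x^5 - (41/2)x^4 - (93/2)x^3 - (103/2)x^2 - 28x - 21/4
Δ E_{1} f = -(35/2)x^4 - 117x^3 - (595/2)x^2 - 342x - 150
Δ f = -(35/2)x^4 - 47x^3 - (103/2)x^2 - 28x - 6
E_{1} Δ f = -(35/2)x^4 - 117x^3 - (595/2)x^2 - 342x - 150
[Δ, E_{1}] f = 0


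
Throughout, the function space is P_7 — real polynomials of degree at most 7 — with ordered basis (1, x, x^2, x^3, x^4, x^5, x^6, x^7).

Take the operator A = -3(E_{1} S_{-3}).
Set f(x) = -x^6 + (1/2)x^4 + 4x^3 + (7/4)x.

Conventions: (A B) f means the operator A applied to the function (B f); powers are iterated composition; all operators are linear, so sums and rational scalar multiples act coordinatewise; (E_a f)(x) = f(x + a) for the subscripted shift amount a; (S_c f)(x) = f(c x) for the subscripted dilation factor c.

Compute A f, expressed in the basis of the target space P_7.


the result is g(x) = 2187x^6 + 13122x^5 + (65367/2)x^4 + 43578x^3 + 33048x^2 + (54495/4)x + 9621/4

S_{-3} f = -729x^6 + (81/2)x^4 - 108x^3 - (21/4)x
E_{1} S_{-3} f = -729x^6 - 4374x^5 - (21789/2)x^4 - 14526x^3 - 11016x^2 - (18165/4)x - 3207/4
(-3(E_{1} S_{-3})) f = 2187x^6 + 13122x^5 + (65367/2)x^4 + 43578x^3 + 33048x^2 + (54495/4)x + 9621/4


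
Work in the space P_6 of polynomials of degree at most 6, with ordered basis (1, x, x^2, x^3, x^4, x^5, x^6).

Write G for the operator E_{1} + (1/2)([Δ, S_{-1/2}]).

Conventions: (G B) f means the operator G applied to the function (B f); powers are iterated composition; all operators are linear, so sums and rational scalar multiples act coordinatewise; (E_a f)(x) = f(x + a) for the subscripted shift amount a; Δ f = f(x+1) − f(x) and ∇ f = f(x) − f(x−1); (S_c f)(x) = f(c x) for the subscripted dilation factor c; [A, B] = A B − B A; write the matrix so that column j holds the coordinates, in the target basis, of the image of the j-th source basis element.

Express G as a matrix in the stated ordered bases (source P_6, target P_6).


image of 1: 1
image of x: x + 1/4
image of x^2: x^2 + (11/4)x + 5/8
image of x^3: x^3 + (39/16)x^2 + (57/16)x + 7/16
image of x^4: x^4 + (35/8)x^3 + (87/16)x^2 + (41/8)x + 17/32
image of x^5: x^5 + (305/64)x^4 + (335/32)x^3 + (275/32)x^2 + (395/64)x + 31/64
image of x^6: x^6 + (393/64)x^5 + (1875/128)x^4 + (685/32)x^3 + (1695/128)x^2 + (483/64)x + 65/128
each image's coordinates form column j of the matrix

the matrix is [[1, 1/4, 5/8, 7/16, 17/32, 31/64, 65/128]; [0, 1, 11/4, 57/16, 41/8, 395/64, 483/64]; [0, 0, 1, 39/16, 87/16, 275/32, 1695/128]; [0, 0, 0, 1, 35/8, 335/32, 685/32]; [0, 0, 0, 0, 1, 305/64, 1875/128]; [0, 0, 0, 0, 0, 1, 393/64]; [0, 0, 0, 0, 0, 0, 1]] (rows listed top to bottom)


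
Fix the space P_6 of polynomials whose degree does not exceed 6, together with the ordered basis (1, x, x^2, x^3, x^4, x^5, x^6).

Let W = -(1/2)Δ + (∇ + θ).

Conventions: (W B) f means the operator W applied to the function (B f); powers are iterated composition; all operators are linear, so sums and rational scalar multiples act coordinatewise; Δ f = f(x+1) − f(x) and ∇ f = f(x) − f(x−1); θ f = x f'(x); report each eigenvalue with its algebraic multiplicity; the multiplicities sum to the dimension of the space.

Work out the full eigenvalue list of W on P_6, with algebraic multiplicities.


image of 1: 0
image of x: x + 1/2
image of x^2: 2x^2 + x - 3/2
image of x^3: 3x^3 + (3/2)x^2 - (9/2)x + 1/2
image of x^4: 4x^4 + 2x^3 - 9x^2 + 2x - 3/2
image of x^5: 5x^5 + (5/2)x^4 - 15x^3 + 5x^2 - (15/2)x + 1/2
image of x^6: 6x^6 + 3x^5 - (45/2)x^4 + 10x^3 - (45/2)x^2 + 3x - 3/2
the matrix is upper triangular; its diagonal is (0, 1, 2, 3, 4, 5, 6)
for a triangular matrix the eigenvalues are the diagonal entries, with algebraic multiplicity their repetition count

λ = 0 (multiplicity 1), λ = 1 (multiplicity 1), λ = 2 (multiplicity 1), λ = 3 (multiplicity 1), λ = 4 (multiplicity 1), λ = 5 (multiplicity 1), λ = 6 (multiplicity 1)


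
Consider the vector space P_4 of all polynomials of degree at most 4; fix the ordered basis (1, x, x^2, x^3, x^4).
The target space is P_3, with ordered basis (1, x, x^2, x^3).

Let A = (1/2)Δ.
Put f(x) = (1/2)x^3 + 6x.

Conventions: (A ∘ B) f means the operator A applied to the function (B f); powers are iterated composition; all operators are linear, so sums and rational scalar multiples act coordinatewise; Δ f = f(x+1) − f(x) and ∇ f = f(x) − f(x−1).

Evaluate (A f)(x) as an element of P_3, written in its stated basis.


Δ f = (3/2)x^2 + (3/2)x + 13/2
((1/2)Δ) f = (3/4)x^2 + (3/4)x + 13/4

g(x) = (3/4)x^2 + (3/4)x + 13/4


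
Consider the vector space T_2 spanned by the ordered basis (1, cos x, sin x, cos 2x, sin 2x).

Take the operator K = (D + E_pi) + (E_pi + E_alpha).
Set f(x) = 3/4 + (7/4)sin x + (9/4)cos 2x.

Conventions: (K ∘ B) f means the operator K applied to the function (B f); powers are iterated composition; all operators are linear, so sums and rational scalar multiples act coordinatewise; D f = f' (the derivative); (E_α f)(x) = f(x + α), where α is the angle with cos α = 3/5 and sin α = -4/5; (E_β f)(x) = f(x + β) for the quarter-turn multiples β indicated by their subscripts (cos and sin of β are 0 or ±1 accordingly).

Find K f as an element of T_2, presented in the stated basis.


the result is g(x) = 9/4 + (7/20)cos x - (49/20)sin x + (387/100)cos 2x - (117/50)sin 2x

D f = (7/4)cos x - (9/2)sin 2x
E_pi f = 3/4 - (7/4)sin x + (9/4)cos 2x
(D + E_pi) f = 3/4 + (7/4)cos x - (7/4)sin x + (9/4)cos 2x - (9/2)sin 2x
E_pi f = 3/4 - (7/4)sin x + (9/4)cos 2x
E_alpha f = 3/4 - (7/5)cos x + (21/20)sin x - (63/100)cos 2x + (54/25)sin 2x
(E_pi + E_alpha) f = 3/2 - (7/5)cos x - (7/10)sin x + (81/50)cos 2x + (54/25)sin 2x
((D + E_pi) + (E_pi + E_alpha)) f = 9/4 + (7/20)cos x - (49/20)sin x + (387/100)cos 2x - (117/50)sin 2x


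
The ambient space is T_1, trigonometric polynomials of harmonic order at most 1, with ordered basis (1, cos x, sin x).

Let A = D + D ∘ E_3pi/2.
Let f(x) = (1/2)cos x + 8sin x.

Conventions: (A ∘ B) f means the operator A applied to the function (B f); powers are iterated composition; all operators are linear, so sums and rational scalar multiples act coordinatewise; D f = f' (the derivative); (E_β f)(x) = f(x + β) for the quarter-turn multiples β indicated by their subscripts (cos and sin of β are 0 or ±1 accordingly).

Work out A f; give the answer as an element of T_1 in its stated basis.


the image equals g(x) = (17/2)cos x + (15/2)sin x

D f = 8cos x - (1/2)sin x
E_3pi/2 f = -8cos x + (1/2)sin x
D E_3pi/2 f = (1/2)cos x + 8sin x
(D + D ∘ E_3pi/2) f = (17/2)cos x + (15/2)sin x


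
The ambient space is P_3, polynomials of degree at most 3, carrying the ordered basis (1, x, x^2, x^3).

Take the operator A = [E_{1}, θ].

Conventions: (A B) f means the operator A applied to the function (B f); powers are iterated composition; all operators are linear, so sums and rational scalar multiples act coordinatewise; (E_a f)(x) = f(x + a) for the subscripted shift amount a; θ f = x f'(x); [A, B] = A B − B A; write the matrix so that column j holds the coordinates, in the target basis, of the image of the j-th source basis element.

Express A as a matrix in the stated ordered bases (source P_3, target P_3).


image of 1: 0
image of x: 1
image of x^2: 2x + 2
image of x^3: 3x^2 + 6x + 3
each image's coordinates form column j of the matrix

the matrix is [[0, 1, 2, 3]; [0, 0, 2, 6]; [0, 0, 0, 3]; [0, 0, 0, 0]] (rows listed top to bottom)


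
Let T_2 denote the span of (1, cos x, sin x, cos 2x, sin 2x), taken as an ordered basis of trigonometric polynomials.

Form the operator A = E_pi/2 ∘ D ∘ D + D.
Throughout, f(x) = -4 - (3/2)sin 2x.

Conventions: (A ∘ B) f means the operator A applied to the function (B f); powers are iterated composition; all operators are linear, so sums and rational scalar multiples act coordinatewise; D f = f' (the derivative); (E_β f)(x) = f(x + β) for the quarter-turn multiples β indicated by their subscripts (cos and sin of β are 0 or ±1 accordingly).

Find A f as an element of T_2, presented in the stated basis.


the image equals g(x) = -3cos 2x - 6sin 2x

D f = -3cos 2x
D D f = 6sin 2x
E_pi/2 D D f = -6sin 2x
D f = -3cos 2x
(E_pi/2 ∘ D ∘ D + D) f = -3cos 2x - 6sin 2x


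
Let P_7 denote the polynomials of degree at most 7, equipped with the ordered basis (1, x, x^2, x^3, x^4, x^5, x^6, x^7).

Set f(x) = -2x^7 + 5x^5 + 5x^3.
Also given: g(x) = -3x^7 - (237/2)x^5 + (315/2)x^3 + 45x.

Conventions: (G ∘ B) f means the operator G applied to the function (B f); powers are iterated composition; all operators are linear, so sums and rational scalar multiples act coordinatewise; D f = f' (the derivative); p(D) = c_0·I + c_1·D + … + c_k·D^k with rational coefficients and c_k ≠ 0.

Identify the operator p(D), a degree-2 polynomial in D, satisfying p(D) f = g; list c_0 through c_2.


p(D) = (3/2)·I + (3/2)·D^2, i.e. c_0 = 3/2, c_1 = 0, c_2 = 3/2

D^0 f = -2x^7 + 5x^5 + 5x^3
D^1 f = -14x^6 + 25x^4 + 15x^2
D^2 f = -84x^5 + 100x^3 + 30x
matching coefficients of g against c_0 f + c_1 Df + … from the top degree down determines the c_i
solution: c_0 = 3/2, c_1 = 0, c_2 = 3/2


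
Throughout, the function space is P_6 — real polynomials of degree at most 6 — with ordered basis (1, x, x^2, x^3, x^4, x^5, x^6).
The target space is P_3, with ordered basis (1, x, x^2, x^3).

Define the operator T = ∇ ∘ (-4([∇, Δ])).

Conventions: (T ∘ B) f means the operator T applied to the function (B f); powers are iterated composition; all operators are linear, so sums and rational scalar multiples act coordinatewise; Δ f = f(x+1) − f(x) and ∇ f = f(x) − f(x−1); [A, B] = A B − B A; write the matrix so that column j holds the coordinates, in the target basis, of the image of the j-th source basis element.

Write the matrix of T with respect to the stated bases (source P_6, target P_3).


image of 1: 0
image of x: 0
image of x^2: 0
image of x^3: 0
image of x^4: 0
image of x^5: 0
image of x^6: 0
each image's coordinates form column j of the matrix

the matrix is [[0, 0, 0, 0, 0, 0, 0]; [0, 0, 0, 0, 0, 0, 0]; [0, 0, 0, 0, 0, 0, 0]; [0, 0, 0, 0, 0, 0, 0]] (rows listed top to bottom)


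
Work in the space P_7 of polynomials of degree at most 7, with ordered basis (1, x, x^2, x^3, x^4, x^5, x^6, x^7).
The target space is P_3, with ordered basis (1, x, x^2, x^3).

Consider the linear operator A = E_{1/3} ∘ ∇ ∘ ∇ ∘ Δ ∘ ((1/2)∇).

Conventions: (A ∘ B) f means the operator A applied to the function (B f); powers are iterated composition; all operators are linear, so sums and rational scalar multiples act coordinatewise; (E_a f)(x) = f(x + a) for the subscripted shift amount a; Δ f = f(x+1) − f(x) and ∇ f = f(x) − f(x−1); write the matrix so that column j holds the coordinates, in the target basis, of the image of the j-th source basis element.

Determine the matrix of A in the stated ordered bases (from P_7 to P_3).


image of 1: 0
image of x: 0
image of x^2: 0
image of x^3: 0
image of x^4: 12
image of x^5: 60x - 40
image of x^6: 180x^2 - 240x + 140
image of x^7: 420x^3 - 840x^2 + 980x - 3640/9
each image's coordinates form column j of the matrix

the matrix is [[0, 0, 0, 0, 12, -40, 140, -3640/9]; [0, 0, 0, 0, 0, 60, -240, 980]; [0, 0, 0, 0, 0, 0, 180, -840]; [0, 0, 0, 0, 0, 0, 0, 420]] (rows listed top to bottom)


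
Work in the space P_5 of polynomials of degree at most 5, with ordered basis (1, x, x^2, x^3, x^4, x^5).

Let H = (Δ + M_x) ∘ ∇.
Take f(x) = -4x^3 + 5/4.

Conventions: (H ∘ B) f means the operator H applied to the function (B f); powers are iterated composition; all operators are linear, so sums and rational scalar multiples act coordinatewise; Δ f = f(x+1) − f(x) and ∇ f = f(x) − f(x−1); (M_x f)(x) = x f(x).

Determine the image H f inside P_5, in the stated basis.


∇ f = -12x^2 + 12x - 4
Δ ∇ f = -24x
M_x ∇ f = -12x^3 + 12x^2 - 4x
(Δ + M_x) ∇ f = -12x^3 + 12x^2 - 28x

the image equals g(x) = -12x^3 + 12x^2 - 28x


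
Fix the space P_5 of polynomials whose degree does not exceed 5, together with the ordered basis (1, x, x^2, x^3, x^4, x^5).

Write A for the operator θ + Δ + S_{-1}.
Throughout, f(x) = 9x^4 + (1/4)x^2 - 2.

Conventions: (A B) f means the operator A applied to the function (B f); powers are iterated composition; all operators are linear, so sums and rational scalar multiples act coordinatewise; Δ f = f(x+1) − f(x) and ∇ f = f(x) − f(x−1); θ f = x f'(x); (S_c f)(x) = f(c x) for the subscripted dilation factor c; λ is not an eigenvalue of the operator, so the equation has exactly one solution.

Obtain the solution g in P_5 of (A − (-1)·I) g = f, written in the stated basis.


the result is g(x) = (3/2)x^4 - 2x^3 - (11/16)x^2 + (11/8)x - 35/32

write g with unknown coordinates in the stated basis and equate coefficients in (A − (-1)·I) g = f
solving from the highest basis element down gives g = (3/2)x^4 - 2x^3 - (11/16)x^2 + (11/8)x - 35/32
check: A g = (15/2)x^4 + 2x^3 + (15/16)x^2 - (11/8)x - 29/32
so A g − (-1)·g = 9x^4 + (1/4)x^2 - 2 = f ✓


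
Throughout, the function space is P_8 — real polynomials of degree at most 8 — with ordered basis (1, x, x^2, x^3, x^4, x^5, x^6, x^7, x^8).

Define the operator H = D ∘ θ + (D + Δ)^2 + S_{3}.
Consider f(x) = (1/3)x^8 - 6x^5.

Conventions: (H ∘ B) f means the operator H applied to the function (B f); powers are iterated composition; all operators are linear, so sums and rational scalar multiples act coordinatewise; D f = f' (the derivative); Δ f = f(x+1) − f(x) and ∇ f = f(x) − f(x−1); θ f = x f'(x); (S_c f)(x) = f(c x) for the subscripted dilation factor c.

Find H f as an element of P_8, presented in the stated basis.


g(x) = 2187x^8 + (64/3)x^7 + (224/3)x^6 - 1234x^5 + (1090/3)x^4 + (800/3)x^3 - (88/3)x^2 - (860/3)x - 150

θ f = (8/3)x^8 - 30x^5
D θ f = (64/3)x^7 - 150x^4
D f = (8/3)x^7 - 30x^4
Δ f = (8/3)x^7 + (28/3)x^6 + (56/3)x^5 - (20/3)x^4 - (124/3)x^3 - (152/3)x^2 - (82/3)x - 17/3
(D + Δ) f = (16/3)x^7 + (28/3)x^6 + (56/3)x^5 - (110/3)x^4 - (124/3)x^3 - (152/3)x^2 - (82/3)x - 17/3
D (D + Δ) f = (112/3)x^6 + 56x^5 + (280/3)x^4 - (440/3)x^3 - 124x^2 - (304/3)x - 82/3
Δ (D + Δ) f = (112/3)x^6 + 168x^5 + 420x^4 + (1240/3)x^3 + (284/3)x^2 - (556/3)x - 368/3
(D + Δ) (D + Δ) f = (224/3)x^6 + 224x^5 + (1540/3)x^4 + (800/3)x^3 - (88/3)x^2 - (860/3)x - 150
S_{3} f = 2187x^8 - 1458x^5
(D ∘ θ + (D + Δ)^2 + S_{3}) f = 2187x^8 + (64/3)x^7 + (224/3)x^6 - 1234x^5 + (1090/3)x^4 + (800/3)x^3 - (88/3)x^2 - (860/3)x - 150


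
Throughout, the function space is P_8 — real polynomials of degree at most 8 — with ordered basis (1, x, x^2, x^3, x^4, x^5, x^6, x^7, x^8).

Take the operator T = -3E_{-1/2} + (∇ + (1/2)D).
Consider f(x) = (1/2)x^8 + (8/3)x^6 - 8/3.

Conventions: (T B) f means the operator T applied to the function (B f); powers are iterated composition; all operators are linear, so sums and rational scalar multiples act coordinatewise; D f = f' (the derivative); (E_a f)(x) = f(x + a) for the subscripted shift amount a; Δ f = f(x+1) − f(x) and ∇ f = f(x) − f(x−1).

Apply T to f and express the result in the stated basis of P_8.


E_{-1/2} f = (1/2)x^8 - 2x^7 + (37/6)x^6 - (23/2)x^5 + (195/16)x^4 - (181/24)x^3 + (87/32)x^2 - (17/32)x - 1343/512
(-3E_{-1/2}) f = -(3/2)x^8 + 6x^7 - (37/2)x^6 + (69/2)x^5 - (585/16)x^4 + (181/8)x^3 - (261/32)x^2 + (51/32)x + 4029/512
∇ f = 4x^7 - 14x^6 + 44x^5 - 75x^4 + (244/3)x^3 - 54x^2 + 20x - 19/6
D f = 4x^7 + 16x^5
((1/2)D) f = 2x^7 + 8x^5
(∇ + (1/2)D) f = 6x^7 - 14x^6 + 52x^5 - 75x^4 + (244/3)x^3 - 54x^2 + 20x - 19/6
(-3E_{-1/2} + (∇ + (1/2)D)) f = -(3/2)x^8 + 12x^7 - (65/2)x^6 + (173/2)x^5 - (1785/16)x^4 + (2495/24)x^3 - (1989/32)x^2 + (691/32)x + 7223/1536

the image equals g(x) = -(3/2)x^8 + 12x^7 - (65/2)x^6 + (173/2)x^5 - (1785/16)x^4 + (2495/24)x^3 - (1989/32)x^2 + (691/32)x + 7223/1536


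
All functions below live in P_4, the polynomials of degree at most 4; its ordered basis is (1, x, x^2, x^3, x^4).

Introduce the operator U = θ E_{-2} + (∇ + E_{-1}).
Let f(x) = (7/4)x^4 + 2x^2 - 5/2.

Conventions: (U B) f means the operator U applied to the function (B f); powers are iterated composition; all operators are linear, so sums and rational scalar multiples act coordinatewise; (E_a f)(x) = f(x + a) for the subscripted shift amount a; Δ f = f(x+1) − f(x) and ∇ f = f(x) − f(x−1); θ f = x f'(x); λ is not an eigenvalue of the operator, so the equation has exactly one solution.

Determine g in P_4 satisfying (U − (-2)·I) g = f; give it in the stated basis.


write g with unknown coordinates in the stated basis and equate coefficients in (U − (-2)·I) g = f
solving from the highest basis element down gives g = (1/4)x^4 + x^3 + (2/5)x^2 - (3/5)x - 5/6
check: U g = (5/4)x^4 - 2x^3 + (6/5)x^2 + (6/5)x - 5/6
so U g − (-2)·g = (7/4)x^4 + 2x^2 - 5/2 = f ✓

the image equals g(x) = (1/4)x^4 + x^3 + (2/5)x^2 - (3/5)x - 5/6


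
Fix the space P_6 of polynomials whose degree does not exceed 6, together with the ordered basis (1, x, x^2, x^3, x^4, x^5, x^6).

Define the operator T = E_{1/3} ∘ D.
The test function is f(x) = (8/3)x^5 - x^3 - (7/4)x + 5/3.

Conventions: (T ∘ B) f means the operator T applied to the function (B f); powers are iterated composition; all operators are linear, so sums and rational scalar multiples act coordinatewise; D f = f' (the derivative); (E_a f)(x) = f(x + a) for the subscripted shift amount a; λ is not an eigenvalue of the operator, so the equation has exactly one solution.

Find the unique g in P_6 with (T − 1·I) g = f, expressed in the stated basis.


the result is g(x) = -(8/3)x^5 - (40/3)x^4 - (631/9)x^3 - (2453/9)x^2 - (227881/324)x - 886675/972

write g with unknown coordinates in the stated basis and equate coefficients in (T − 1·I) g = f
solving from the highest basis element down gives g = -(8/3)x^5 - (40/3)x^4 - (631/9)x^3 - (2453/9)x^2 - (227881/324)x - 886675/972
check: T g = -(40/3)x^4 - (640/9)x^3 - (2453/9)x^2 - (57112/81)x - 885055/972
so T g − 1·g = (8/3)x^5 - x^3 - (7/4)x + 5/3 = f ✓


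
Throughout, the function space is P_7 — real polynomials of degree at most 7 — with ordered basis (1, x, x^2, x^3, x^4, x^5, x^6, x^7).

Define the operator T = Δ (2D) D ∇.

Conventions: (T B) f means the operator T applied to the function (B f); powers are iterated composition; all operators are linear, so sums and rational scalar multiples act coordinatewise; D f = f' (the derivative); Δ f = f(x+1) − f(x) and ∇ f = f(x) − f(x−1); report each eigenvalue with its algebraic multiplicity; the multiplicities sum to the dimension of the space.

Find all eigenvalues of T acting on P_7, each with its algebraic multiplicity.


image of 1: 0
image of x: 0
image of x^2: 0
image of x^3: 0
image of x^4: 48
image of x^5: 240x
image of x^6: 720x^2 + 120
image of x^7: 1680x^3 + 840x
the matrix is upper triangular; its diagonal is (0, 0, 0, 0, 0, 0, 0, 0)
for a triangular matrix the eigenvalues are the diagonal entries, with algebraic multiplicity their repetition count

λ = 0 (multiplicity 8)


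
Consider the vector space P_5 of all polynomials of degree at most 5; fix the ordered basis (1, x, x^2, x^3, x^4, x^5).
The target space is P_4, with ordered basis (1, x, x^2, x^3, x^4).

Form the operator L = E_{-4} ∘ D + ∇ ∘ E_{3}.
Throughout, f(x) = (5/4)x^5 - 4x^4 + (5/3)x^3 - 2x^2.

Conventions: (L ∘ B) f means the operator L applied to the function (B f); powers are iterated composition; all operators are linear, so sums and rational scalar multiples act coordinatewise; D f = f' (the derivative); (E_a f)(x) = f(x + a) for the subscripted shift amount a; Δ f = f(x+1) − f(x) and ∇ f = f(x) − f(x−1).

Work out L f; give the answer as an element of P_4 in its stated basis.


D f = (25/4)x^4 - 16x^3 + 5x^2 - 4x
E_{-4} D f = (25/4)x^4 - 116x^3 + 797x^2 - 2412x + 2720
E_{3} f = (5/4)x^5 + (59/4)x^4 + (397/6)x^3 + (269/2)x^2 + (429/4)x + 27/4
∇ E_{3} f = (25/4)x^4 + (93/2)x^3 + (245/2)x^2 + (493/4)x + 305/12
(E_{-4} ∘ D + ∇ ∘ E_{3}) f = (25/2)x^4 - (139/2)x^3 + (1839/2)x^2 - (9155/4)x + 32945/12

g(x) = (25/2)x^4 - (139/2)x^3 + (1839/2)x^2 - (9155/4)x + 32945/12


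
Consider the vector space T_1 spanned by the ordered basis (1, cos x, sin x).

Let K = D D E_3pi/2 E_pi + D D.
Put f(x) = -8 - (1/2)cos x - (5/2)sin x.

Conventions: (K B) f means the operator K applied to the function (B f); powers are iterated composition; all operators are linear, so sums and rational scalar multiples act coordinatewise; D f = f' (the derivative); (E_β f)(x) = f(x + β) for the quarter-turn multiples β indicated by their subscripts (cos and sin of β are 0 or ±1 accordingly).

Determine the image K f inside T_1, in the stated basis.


the image equals g(x) = 3cos x + 2sin x

E_pi f = -8 + (1/2)cos x + (5/2)sin x
E_3pi/2 E_pi f = -8 - (5/2)cos x + (1/2)sin x
D E_3pi/2 E_pi f = (1/2)cos x + (5/2)sin x
D (D E_3pi/2) E_pi f = (5/2)cos x - (1/2)sin x
D f = -(5/2)cos x + (1/2)sin x
D D f = (1/2)cos x + (5/2)sin x
(D D E_3pi/2 E_pi + D D) f = 3cos x + 2sin x


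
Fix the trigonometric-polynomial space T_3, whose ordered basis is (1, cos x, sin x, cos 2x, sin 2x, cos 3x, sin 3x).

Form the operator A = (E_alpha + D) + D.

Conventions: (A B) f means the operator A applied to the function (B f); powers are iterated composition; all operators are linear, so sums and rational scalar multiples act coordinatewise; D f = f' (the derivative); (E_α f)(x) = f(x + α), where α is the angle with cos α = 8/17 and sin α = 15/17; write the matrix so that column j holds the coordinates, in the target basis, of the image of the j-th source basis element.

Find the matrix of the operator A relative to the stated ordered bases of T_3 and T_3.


the matrix is [[1, 0, 0, 0, 0, 0, 0]; [0, 8/17, 49/17, 0, 0, 0, 0]; [0, -49/17, 8/17, 0, 0, 0, 0]; [0, 0, 0, -161/289, 1396/289, 0, 0]; [0, 0, 0, -1396/289, -161/289, 0, 0]; [0, 0, 0, 0, 0, -4888/4913, 28983/4913]; [0, 0, 0, 0, 0, -28983/4913, -4888/4913]] (rows listed top to bottom)

image of 1: 1
image of cos x: (8/17)cos x - (49/17)sin x
image of sin x: (49/17)cos x + (8/17)sin x
image of cos 2x: -(161/289)cos 2x - (1396/289)sin 2x
image of sin 2x: (1396/289)cos 2x - (161/289)sin 2x
image of cos 3x: -(4888/4913)cos 3x - (28983/4913)sin 3x
image of sin 3x: (28983/4913)cos 3x - (4888/4913)sin 3x
each image's coordinates form column j of the matrix


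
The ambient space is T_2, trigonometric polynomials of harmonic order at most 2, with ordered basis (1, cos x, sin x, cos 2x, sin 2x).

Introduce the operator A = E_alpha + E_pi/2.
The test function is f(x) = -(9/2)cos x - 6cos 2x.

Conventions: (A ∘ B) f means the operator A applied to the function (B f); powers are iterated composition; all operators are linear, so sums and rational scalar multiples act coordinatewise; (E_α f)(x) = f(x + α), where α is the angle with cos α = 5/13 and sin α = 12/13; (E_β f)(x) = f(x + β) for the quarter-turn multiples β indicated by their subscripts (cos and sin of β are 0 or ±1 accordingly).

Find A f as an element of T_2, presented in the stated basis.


g(x) = -(45/26)cos x + (225/26)sin x + (1728/169)cos 2x + (720/169)sin 2x

E_alpha f = -(45/26)cos x + (54/13)sin x + (714/169)cos 2x + (720/169)sin 2x
E_pi/2 f = (9/2)sin x + 6cos 2x
(E_alpha + E_pi/2) f = -(45/26)cos x + (225/26)sin x + (1728/169)cos 2x + (720/169)sin 2x


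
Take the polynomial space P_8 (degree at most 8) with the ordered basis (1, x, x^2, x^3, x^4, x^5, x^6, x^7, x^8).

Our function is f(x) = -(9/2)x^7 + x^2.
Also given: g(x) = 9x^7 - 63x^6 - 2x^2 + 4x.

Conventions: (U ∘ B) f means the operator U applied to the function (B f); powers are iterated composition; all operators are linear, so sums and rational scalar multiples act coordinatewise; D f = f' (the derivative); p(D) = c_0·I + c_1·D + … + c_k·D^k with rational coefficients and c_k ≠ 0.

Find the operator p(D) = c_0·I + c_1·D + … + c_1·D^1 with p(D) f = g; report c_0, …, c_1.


p(D) = -2·I + 2·D, i.e. c_0 = -2, c_1 = 2

D^0 f = -(9/2)x^7 + x^2
D^1 f = -(63/2)x^6 + 2x
matching coefficients of g against c_0 f + c_1 Df + … from the top degree down determines the c_i
solution: c_0 = -2, c_1 = 2


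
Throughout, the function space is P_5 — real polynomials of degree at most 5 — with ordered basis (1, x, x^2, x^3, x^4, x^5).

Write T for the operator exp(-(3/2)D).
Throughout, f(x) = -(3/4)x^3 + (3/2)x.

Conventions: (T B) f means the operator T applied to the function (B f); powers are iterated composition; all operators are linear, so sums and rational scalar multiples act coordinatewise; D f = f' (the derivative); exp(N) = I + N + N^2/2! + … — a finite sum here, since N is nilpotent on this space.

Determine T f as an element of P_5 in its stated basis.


order-1 term: (27/8)x^2 - 9/4
order-2 term: -(81/16)x
order-3 term: 81/32
the series for exp(-(3/2)D) f terminates at order 3
exp(-(3/2)D) f = -(3/4)x^3 + (27/8)x^2 - (57/16)x + 9/32

the image equals g(x) = -(3/4)x^3 + (27/8)x^2 - (57/16)x + 9/32


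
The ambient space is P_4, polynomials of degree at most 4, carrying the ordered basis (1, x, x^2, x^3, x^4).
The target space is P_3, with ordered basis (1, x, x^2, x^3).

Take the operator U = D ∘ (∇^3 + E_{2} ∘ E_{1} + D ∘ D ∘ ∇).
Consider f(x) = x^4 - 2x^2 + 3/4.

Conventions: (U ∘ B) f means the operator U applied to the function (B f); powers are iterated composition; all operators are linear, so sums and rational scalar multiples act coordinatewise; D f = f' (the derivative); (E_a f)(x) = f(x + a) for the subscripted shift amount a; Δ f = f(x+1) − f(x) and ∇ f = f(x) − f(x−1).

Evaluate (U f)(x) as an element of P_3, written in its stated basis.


∇ f = 4x^3 - 6x^2 + 1
∇ ∇ f = 12x^2 - 24x + 10
∇ ∇ ∇ f = 24x - 36
E_{1} f = x^4 + 4x^3 + 4x^2 - 1/4
E_{2} E_{1} f = x^4 + 12x^3 + 52x^2 + 96x + 255/4
∇ f = 4x^3 - 6x^2 + 1
D ∇ f = 12x^2 - 12x
D D ∇ f = 24x - 12
(∇^3 + E_{2} ∘ E_{1} + D ∘ D ∘ ∇) f = x^4 + 12x^3 + 52x^2 + 144x + 63/4
D (∇^3 + E_{2} ∘ E_{1} + D ∘ D ∘ ∇) f = 4x^3 + 36x^2 + 104x + 144

the image equals g(x) = 4x^3 + 36x^2 + 104x + 144


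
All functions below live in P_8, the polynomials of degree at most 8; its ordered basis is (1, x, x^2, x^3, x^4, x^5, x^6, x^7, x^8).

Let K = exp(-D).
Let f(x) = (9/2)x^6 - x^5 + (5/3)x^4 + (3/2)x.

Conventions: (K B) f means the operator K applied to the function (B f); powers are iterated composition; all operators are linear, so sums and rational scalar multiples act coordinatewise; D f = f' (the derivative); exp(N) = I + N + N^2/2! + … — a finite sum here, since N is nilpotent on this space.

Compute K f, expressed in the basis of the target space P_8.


order-1 term: -27x^5 + 5x^4 - (20/3)x^3 - 3/2
order-2 term: (135/2)x^4 - 10x^3 + 10x^2
order-3 term: -90x^3 + 10x^2 - (20/3)x
order-4 term: (135/2)x^2 - 5x + 5/3
order-5 term: -27x + 1
order-6 term: 9/2
the series for exp(-D) f terminates at order 6
exp(-D) f = (9/2)x^6 - 28x^5 + (445/6)x^4 - (320/3)x^3 + (175/2)x^2 - (223/6)x + 17/3

the image equals g(x) = (9/2)x^6 - 28x^5 + (445/6)x^4 - (320/3)x^3 + (175/2)x^2 - (223/6)x + 17/3


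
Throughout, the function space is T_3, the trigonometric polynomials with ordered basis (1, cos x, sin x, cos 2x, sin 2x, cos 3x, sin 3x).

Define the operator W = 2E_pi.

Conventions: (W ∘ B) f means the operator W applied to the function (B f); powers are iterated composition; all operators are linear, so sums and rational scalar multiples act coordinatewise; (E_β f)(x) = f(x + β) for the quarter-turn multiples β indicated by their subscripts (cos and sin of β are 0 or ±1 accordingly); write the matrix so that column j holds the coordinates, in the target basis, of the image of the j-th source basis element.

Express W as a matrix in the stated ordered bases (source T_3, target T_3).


image of 1: 2
image of cos x: -2cos x
image of sin x: -2sin x
image of cos 2x: 2cos 2x
image of sin 2x: 2sin 2x
image of cos 3x: -2cos 3x
image of sin 3x: -2sin 3x
each image's coordinates form column j of the matrix

the matrix is [[2, 0, 0, 0, 0, 0, 0]; [0, -2, 0, 0, 0, 0, 0]; [0, 0, -2, 0, 0, 0, 0]; [0, 0, 0, 2, 0, 0, 0]; [0, 0, 0, 0, 2, 0, 0]; [0, 0, 0, 0, 0, -2, 0]; [0, 0, 0, 0, 0, 0, -2]] (rows listed top to bottom)
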